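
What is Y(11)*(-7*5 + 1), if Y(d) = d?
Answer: -374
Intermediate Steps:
Y(11)*(-7*5 + 1) = 11*(-7*5 + 1) = 11*(-35 + 1) = 11*(-34) = -374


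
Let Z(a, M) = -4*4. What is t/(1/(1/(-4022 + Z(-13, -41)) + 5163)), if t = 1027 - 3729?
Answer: -28165908743/2019 ≈ -1.3950e+7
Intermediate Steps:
Z(a, M) = -16
t = -2702
t/(1/(1/(-4022 + Z(-13, -41)) + 5163)) = -(13950426 + 2702/(-4022 - 16)) = -2702/(1/(1/(-4038) + 5163)) = -2702/(1/(-1/4038 + 5163)) = -2702/(1/(20848193/4038)) = -2702/4038/20848193 = -2702*20848193/4038 = -28165908743/2019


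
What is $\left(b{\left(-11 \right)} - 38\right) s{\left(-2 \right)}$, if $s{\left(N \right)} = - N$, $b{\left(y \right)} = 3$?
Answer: $-70$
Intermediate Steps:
$\left(b{\left(-11 \right)} - 38\right) s{\left(-2 \right)} = \left(3 - 38\right) \left(\left(-1\right) \left(-2\right)\right) = \left(-35\right) 2 = -70$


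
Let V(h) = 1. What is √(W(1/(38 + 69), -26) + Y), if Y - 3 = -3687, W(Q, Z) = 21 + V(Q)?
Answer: I*√3662 ≈ 60.514*I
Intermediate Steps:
W(Q, Z) = 22 (W(Q, Z) = 21 + 1 = 22)
Y = -3684 (Y = 3 - 3687 = -3684)
√(W(1/(38 + 69), -26) + Y) = √(22 - 3684) = √(-3662) = I*√3662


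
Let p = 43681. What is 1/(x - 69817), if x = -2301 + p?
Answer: -1/28437 ≈ -3.5165e-5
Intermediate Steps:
x = 41380 (x = -2301 + 43681 = 41380)
1/(x - 69817) = 1/(41380 - 69817) = 1/(-28437) = -1/28437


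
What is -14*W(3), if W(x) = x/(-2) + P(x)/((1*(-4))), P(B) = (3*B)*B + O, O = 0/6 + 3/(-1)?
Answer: 105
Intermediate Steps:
O = -3 (O = 0*(⅙) + 3*(-1) = 0 - 3 = -3)
P(B) = -3 + 3*B² (P(B) = (3*B)*B - 3 = 3*B² - 3 = -3 + 3*B²)
W(x) = ¾ - 3*x²/4 - x/2 (W(x) = x/(-2) + (-3 + 3*x²)/((1*(-4))) = x*(-½) + (-3 + 3*x²)/(-4) = -x/2 + (-3 + 3*x²)*(-¼) = -x/2 + (¾ - 3*x²/4) = ¾ - 3*x²/4 - x/2)
-14*W(3) = -14*(¾ - ¾*3² - ½*3) = -14*(¾ - ¾*9 - 3/2) = -14*(¾ - 27/4 - 3/2) = -14*(-15/2) = 105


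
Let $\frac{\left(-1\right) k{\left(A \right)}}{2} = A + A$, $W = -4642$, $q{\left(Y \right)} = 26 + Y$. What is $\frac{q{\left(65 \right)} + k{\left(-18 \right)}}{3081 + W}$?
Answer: $- \frac{163}{1561} \approx -0.10442$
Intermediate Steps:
$k{\left(A \right)} = - 4 A$ ($k{\left(A \right)} = - 2 \left(A + A\right) = - 2 \cdot 2 A = - 4 A$)
$\frac{q{\left(65 \right)} + k{\left(-18 \right)}}{3081 + W} = \frac{\left(26 + 65\right) - -72}{3081 - 4642} = \frac{91 + 72}{-1561} = 163 \left(- \frac{1}{1561}\right) = - \frac{163}{1561}$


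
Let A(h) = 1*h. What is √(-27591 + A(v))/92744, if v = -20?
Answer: I*√27611/92744 ≈ 0.0017917*I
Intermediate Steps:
A(h) = h
√(-27591 + A(v))/92744 = √(-27591 - 20)/92744 = √(-27611)*(1/92744) = (I*√27611)*(1/92744) = I*√27611/92744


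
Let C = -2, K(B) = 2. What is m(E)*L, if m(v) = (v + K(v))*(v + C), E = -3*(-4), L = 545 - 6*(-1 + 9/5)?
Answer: 75628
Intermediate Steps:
L = 2701/5 (L = 545 - 6*(-1 + 9*(⅕)) = 545 - 6*(-1 + 9/5) = 545 - 6*4/5 = 545 - 1*24/5 = 545 - 24/5 = 2701/5 ≈ 540.20)
E = 12
m(v) = (-2 + v)*(2 + v) (m(v) = (v + 2)*(v - 2) = (2 + v)*(-2 + v) = (-2 + v)*(2 + v))
m(E)*L = (-4 + 12²)*(2701/5) = (-4 + 144)*(2701/5) = 140*(2701/5) = 75628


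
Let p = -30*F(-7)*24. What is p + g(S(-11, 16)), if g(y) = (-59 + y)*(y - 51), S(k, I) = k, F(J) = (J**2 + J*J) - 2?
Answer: -64780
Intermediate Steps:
F(J) = -2 + 2*J**2 (F(J) = (J**2 + J**2) - 2 = 2*J**2 - 2 = -2 + 2*J**2)
g(y) = (-59 + y)*(-51 + y)
p = -69120 (p = -30*(-2 + 2*(-7)**2)*24 = -30*(-2 + 2*49)*24 = -30*(-2 + 98)*24 = -30*96*24 = -2880*24 = -69120)
p + g(S(-11, 16)) = -69120 + (3009 + (-11)**2 - 110*(-11)) = -69120 + (3009 + 121 + 1210) = -69120 + 4340 = -64780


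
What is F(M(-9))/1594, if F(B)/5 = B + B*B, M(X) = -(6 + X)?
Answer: 30/797 ≈ 0.037641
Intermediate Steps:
M(X) = -6 - X
F(B) = 5*B + 5*B² (F(B) = 5*(B + B*B) = 5*(B + B²) = 5*B + 5*B²)
F(M(-9))/1594 = (5*(-6 - 1*(-9))*(1 + (-6 - 1*(-9))))/1594 = (5*(-6 + 9)*(1 + (-6 + 9)))*(1/1594) = (5*3*(1 + 3))*(1/1594) = (5*3*4)*(1/1594) = 60*(1/1594) = 30/797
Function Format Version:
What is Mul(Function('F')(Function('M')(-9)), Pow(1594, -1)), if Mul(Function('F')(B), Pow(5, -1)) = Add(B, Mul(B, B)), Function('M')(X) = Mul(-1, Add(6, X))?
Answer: Rational(30, 797) ≈ 0.037641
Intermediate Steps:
Function('M')(X) = Add(-6, Mul(-1, X))
Function('F')(B) = Add(Mul(5, B), Mul(5, Pow(B, 2))) (Function('F')(B) = Mul(5, Add(B, Mul(B, B))) = Mul(5, Add(B, Pow(B, 2))) = Add(Mul(5, B), Mul(5, Pow(B, 2))))
Mul(Function('F')(Function('M')(-9)), Pow(1594, -1)) = Mul(Mul(5, Add(-6, Mul(-1, -9)), Add(1, Add(-6, Mul(-1, -9)))), Pow(1594, -1)) = Mul(Mul(5, Add(-6, 9), Add(1, Add(-6, 9))), Rational(1, 1594)) = Mul(Mul(5, 3, Add(1, 3)), Rational(1, 1594)) = Mul(Mul(5, 3, 4), Rational(1, 1594)) = Mul(60, Rational(1, 1594)) = Rational(30, 797)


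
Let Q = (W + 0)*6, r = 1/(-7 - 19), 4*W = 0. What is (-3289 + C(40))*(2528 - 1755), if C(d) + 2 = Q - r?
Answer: -66141745/26 ≈ -2.5439e+6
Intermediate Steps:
W = 0 (W = (¼)*0 = 0)
r = -1/26 (r = 1/(-26) = -1/26 ≈ -0.038462)
Q = 0 (Q = (0 + 0)*6 = 0*6 = 0)
C(d) = -51/26 (C(d) = -2 + (0 - 1*(-1/26)) = -2 + (0 + 1/26) = -2 + 1/26 = -51/26)
(-3289 + C(40))*(2528 - 1755) = (-3289 - 51/26)*(2528 - 1755) = -85565/26*773 = -66141745/26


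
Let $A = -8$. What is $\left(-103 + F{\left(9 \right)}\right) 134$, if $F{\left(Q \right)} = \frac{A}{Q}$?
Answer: $- \frac{125290}{9} \approx -13921.0$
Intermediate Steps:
$F{\left(Q \right)} = - \frac{8}{Q}$
$\left(-103 + F{\left(9 \right)}\right) 134 = \left(-103 - \frac{8}{9}\right) 134 = \left(- \frac{935}{9}\right) 134 = - \frac{125290}{9}$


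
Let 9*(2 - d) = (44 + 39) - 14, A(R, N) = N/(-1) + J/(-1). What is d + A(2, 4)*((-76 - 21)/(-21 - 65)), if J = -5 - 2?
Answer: -589/258 ≈ -2.2829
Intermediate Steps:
J = -7
A(R, N) = 7 - N (A(R, N) = N/(-1) - 7/(-1) = N*(-1) - 7*(-1) = -N + 7 = 7 - N)
d = -17/3 (d = 2 - ((44 + 39) - 14)/9 = 2 - (83 - 14)/9 = 2 - ⅑*69 = 2 - 23/3 = -17/3 ≈ -5.6667)
d + A(2, 4)*((-76 - 21)/(-21 - 65)) = -17/3 + (7 - 1*4)*((-76 - 21)/(-21 - 65)) = -17/3 + (7 - 4)*(-97/(-86)) = -17/3 + 3*(-97*(-1/86)) = -17/3 + 3*(97/86) = -17/3 + 291/86 = -589/258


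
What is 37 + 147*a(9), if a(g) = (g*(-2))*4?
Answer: -10547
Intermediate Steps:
a(g) = -8*g (a(g) = -2*g*4 = -8*g)
37 + 147*a(9) = 37 + 147*(-8*9) = 37 + 147*(-72) = 37 - 10584 = -10547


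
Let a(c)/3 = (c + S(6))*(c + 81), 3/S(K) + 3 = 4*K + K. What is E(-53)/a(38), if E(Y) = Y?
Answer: -159/40817 ≈ -0.0038954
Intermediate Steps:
S(K) = 3/(-3 + 5*K) (S(K) = 3/(-3 + (4*K + K)) = 3/(-3 + 5*K))
a(c) = 3*(81 + c)*(⅑ + c) (a(c) = 3*((c + 3/(-3 + 5*6))*(c + 81)) = 3*((c + 3/(-3 + 30))*(81 + c)) = 3*((c + 3/27)*(81 + c)) = 3*((c + 3*(1/27))*(81 + c)) = 3*((c + ⅑)*(81 + c)) = 3*((⅑ + c)*(81 + c)) = 3*((81 + c)*(⅑ + c)) = 3*(81 + c)*(⅑ + c))
E(-53)/a(38) = -53/(27 + 3*38² + (730/3)*38) = -53/(27 + 3*1444 + 27740/3) = -53/(27 + 4332 + 27740/3) = -53/40817/3 = -53*3/40817 = -159/40817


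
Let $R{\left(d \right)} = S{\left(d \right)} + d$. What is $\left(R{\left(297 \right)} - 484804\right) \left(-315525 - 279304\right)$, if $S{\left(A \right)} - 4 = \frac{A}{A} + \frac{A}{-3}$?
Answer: $288254728229$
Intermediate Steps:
$S{\left(A \right)} = 5 - \frac{A}{3}$ ($S{\left(A \right)} = 4 + \left(\frac{A}{A} + \frac{A}{-3}\right) = 4 + \left(1 + A \left(- \frac{1}{3}\right)\right) = 4 - \left(-1 + \frac{A}{3}\right) = 5 - \frac{A}{3}$)
$R{\left(d \right)} = 5 + \frac{2 d}{3}$ ($R{\left(d \right)} = \left(5 - \frac{d}{3}\right) + d = 5 + \frac{2 d}{3}$)
$\left(R{\left(297 \right)} - 484804\right) \left(-315525 - 279304\right) = \left(\left(5 + \frac{2}{3} \cdot 297\right) - 484804\right) \left(-315525 - 279304\right) = \left(\left(5 + 198\right) - 484804\right) \left(-594829\right) = \left(203 - 484804\right) \left(-594829\right) = \left(-484601\right) \left(-594829\right) = 288254728229$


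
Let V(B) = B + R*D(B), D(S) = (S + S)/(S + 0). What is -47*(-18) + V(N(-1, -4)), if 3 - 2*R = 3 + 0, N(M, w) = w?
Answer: 842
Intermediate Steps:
D(S) = 2 (D(S) = (2*S)/S = 2)
R = 0 (R = 3/2 - (3 + 0)/2 = 3/2 - 1/2*3 = 3/2 - 3/2 = 0)
V(B) = B (V(B) = B + 0*2 = B + 0 = B)
-47*(-18) + V(N(-1, -4)) = -47*(-18) - 4 = 846 - 4 = 842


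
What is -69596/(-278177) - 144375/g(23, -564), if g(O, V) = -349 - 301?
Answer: 1608281671/7232602 ≈ 222.37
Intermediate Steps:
g(O, V) = -650
-69596/(-278177) - 144375/g(23, -564) = -69596/(-278177) - 144375/(-650) = -69596*(-1/278177) - 144375*(-1/650) = 69596/278177 + 5775/26 = 1608281671/7232602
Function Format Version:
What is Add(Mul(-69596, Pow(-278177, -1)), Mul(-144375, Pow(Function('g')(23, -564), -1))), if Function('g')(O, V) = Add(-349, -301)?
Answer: Rational(1608281671, 7232602) ≈ 222.37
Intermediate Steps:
Function('g')(O, V) = -650
Add(Mul(-69596, Pow(-278177, -1)), Mul(-144375, Pow(Function('g')(23, -564), -1))) = Add(Mul(-69596, Pow(-278177, -1)), Mul(-144375, Pow(-650, -1))) = Add(Mul(-69596, Rational(-1, 278177)), Mul(-144375, Rational(-1, 650))) = Add(Rational(69596, 278177), Rational(5775, 26)) = Rational(1608281671, 7232602)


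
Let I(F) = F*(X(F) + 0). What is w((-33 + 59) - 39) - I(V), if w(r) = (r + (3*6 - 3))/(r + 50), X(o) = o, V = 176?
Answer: -1146110/37 ≈ -30976.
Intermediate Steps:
I(F) = F² (I(F) = F*(F + 0) = F*F = F²)
w(r) = (15 + r)/(50 + r) (w(r) = (r + (18 - 3))/(50 + r) = (r + 15)/(50 + r) = (15 + r)/(50 + r))
w((-33 + 59) - 39) - I(V) = (15 + ((-33 + 59) - 39))/(50 + ((-33 + 59) - 39)) - 1*176² = (15 + (26 - 39))/(50 + (26 - 39)) - 1*30976 = (15 - 13)/(50 - 13) - 30976 = 2/37 - 30976 = -1146110/37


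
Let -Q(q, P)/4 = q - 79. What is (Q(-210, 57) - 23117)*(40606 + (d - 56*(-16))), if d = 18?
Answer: -911820720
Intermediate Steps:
Q(q, P) = 316 - 4*q (Q(q, P) = -4*(q - 79) = -4*(-79 + q) = 316 - 4*q)
(Q(-210, 57) - 23117)*(40606 + (d - 56*(-16))) = ((316 - 4*(-210)) - 23117)*(40606 + (18 - 56*(-16))) = ((316 + 840) - 23117)*(40606 + (18 + 896)) = (1156 - 23117)*(40606 + 914) = -21961*41520 = -911820720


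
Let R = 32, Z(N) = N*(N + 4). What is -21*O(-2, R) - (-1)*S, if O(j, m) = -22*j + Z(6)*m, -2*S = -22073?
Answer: -60415/2 ≈ -30208.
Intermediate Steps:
Z(N) = N*(4 + N)
S = 22073/2 (S = -1/2*(-22073) = 22073/2 ≈ 11037.)
O(j, m) = -22*j + 60*m (O(j, m) = -22*j + (6*(4 + 6))*m = -22*j + (6*10)*m = -22*j + 60*m)
-21*O(-2, R) - (-1)*S = -21*(-22*(-2) + 60*32) - (-1)*22073/2 = -21*(44 + 1920) - 1*(-22073/2) = -21*1964 + 22073/2 = -41244 + 22073/2 = -60415/2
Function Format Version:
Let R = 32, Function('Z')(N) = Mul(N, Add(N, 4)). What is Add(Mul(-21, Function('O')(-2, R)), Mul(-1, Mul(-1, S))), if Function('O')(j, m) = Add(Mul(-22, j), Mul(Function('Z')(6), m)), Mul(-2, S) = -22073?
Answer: Rational(-60415, 2) ≈ -30208.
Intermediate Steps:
Function('Z')(N) = Mul(N, Add(4, N))
S = Rational(22073, 2) (S = Mul(Rational(-1, 2), -22073) = Rational(22073, 2) ≈ 11037.)
Function('O')(j, m) = Add(Mul(-22, j), Mul(60, m)) (Function('O')(j, m) = Add(Mul(-22, j), Mul(Mul(6, Add(4, 6)), m)) = Add(Mul(-22, j), Mul(Mul(6, 10), m)) = Add(Mul(-22, j), Mul(60, m)))
Add(Mul(-21, Function('O')(-2, R)), Mul(-1, Mul(-1, S))) = Add(Mul(-21, Add(Mul(-22, -2), Mul(60, 32))), Mul(-1, Mul(-1, Rational(22073, 2)))) = Add(Mul(-21, Add(44, 1920)), Mul(-1, Rational(-22073, 2))) = Add(Mul(-21, 1964), Rational(22073, 2)) = Add(-41244, Rational(22073, 2)) = Rational(-60415, 2)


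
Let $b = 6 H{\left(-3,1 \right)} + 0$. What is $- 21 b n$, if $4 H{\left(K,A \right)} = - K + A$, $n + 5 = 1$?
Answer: $504$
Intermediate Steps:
$n = -4$ ($n = -5 + 1 = -4$)
$H{\left(K,A \right)} = - \frac{K}{4} + \frac{A}{4}$ ($H{\left(K,A \right)} = \frac{- K + A}{4} = \frac{A - K}{4} = - \frac{K}{4} + \frac{A}{4}$)
$b = 6$ ($b = 6 \left(\left(- \frac{1}{4}\right) \left(-3\right) + \frac{1}{4} \cdot 1\right) + 0 = 6 \left(\frac{3}{4} + \frac{1}{4}\right) + 0 = 6 \cdot 1 + 0 = 6 + 0 = 6$)
$- 21 b n = \left(-21\right) 6 \left(-4\right) = \left(-126\right) \left(-4\right) = 504$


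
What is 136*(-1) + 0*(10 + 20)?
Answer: -136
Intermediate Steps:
136*(-1) + 0*(10 + 20) = -136 + 0*30 = -136 + 0 = -136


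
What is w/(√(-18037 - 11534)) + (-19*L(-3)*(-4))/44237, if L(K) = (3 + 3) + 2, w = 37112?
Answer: 608/44237 - 37112*I*√29571/29571 ≈ 0.013744 - 215.81*I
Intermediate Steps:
L(K) = 8 (L(K) = 6 + 2 = 8)
w/(√(-18037 - 11534)) + (-19*L(-3)*(-4))/44237 = 37112/(√(-18037 - 11534)) + (-19*8*(-4))/44237 = 37112/(√(-29571)) - 152*(-4)*(1/44237) = 37112/((I*√29571)) + 608*(1/44237) = 37112*(-I*√29571/29571) + 608/44237 = -37112*I*√29571/29571 + 608/44237 = 608/44237 - 37112*I*√29571/29571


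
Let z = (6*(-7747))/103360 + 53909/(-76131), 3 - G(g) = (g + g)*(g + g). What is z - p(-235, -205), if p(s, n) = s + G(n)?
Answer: 662289295488869/3934450080 ≈ 1.6833e+5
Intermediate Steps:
G(g) = 3 - 4*g² (G(g) = 3 - (g + g)*(g + g) = 3 - 2*g*2*g = 3 - 4*g²)
p(s, n) = 3 + s - 4*n² (p(s, n) = s + (3 - 4*n²) = 3 + s - 4*n²)
z = -4555377691/3934450080 (z = -46482*1/103360 + 53909*(-1/76131) = -23241/51680 - 53909/76131 = -4555377691/3934450080 ≈ -1.1578)
z - p(-235, -205) = -4555377691/3934450080 - (3 - 235 - 4*(-205)²) = -4555377691/3934450080 - (3 - 235 - 4*42025) = -4555377691/3934450080 - (3 - 235 - 168100) = -4555377691/3934450080 - 1*(-168332) = -4555377691/3934450080 + 168332 = 662289295488869/3934450080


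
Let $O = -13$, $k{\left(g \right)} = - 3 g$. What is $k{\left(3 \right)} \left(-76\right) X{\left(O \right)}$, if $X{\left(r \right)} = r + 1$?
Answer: $-8208$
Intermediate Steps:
$X{\left(r \right)} = 1 + r$
$k{\left(3 \right)} \left(-76\right) X{\left(O \right)} = \left(-3\right) 3 \left(-76\right) \left(1 - 13\right) = \left(-9\right) \left(-76\right) \left(-12\right) = 684 \left(-12\right) = -8208$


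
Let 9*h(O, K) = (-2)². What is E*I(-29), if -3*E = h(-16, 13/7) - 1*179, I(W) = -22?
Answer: -35354/27 ≈ -1309.4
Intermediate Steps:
h(O, K) = 4/9 (h(O, K) = (⅑)*(-2)² = (⅑)*4 = 4/9)
E = 1607/27 (E = -(4/9 - 1*179)/3 = -(4/9 - 179)/3 = -⅓*(-1607/9) = 1607/27 ≈ 59.518)
E*I(-29) = (1607/27)*(-22) = -35354/27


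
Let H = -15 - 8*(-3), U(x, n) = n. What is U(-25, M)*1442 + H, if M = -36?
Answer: -51903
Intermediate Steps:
H = 9 (H = -15 + 24 = 9)
U(-25, M)*1442 + H = -36*1442 + 9 = -51912 + 9 = -51903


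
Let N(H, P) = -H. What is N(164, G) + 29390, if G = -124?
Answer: 29226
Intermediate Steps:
N(164, G) + 29390 = -1*164 + 29390 = -164 + 29390 = 29226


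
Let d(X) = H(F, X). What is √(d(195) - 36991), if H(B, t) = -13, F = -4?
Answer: 58*I*√11 ≈ 192.36*I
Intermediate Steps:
d(X) = -13
√(d(195) - 36991) = √(-13 - 36991) = √(-37004) = 58*I*√11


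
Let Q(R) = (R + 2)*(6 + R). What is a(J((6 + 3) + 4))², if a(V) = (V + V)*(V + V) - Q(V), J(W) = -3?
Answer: 1521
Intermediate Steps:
Q(R) = (2 + R)*(6 + R)
a(V) = -12 - 8*V + 3*V² (a(V) = (V + V)*(V + V) - (12 + V² + 8*V) = (2*V)*(2*V) + (-12 - V² - 8*V) = 4*V² + (-12 - V² - 8*V) = -12 - 8*V + 3*V²)
a(J((6 + 3) + 4))² = (-12 - 8*(-3) + 3*(-3)²)² = (-12 + 24 + 3*9)² = (-12 + 24 + 27)² = 39² = 1521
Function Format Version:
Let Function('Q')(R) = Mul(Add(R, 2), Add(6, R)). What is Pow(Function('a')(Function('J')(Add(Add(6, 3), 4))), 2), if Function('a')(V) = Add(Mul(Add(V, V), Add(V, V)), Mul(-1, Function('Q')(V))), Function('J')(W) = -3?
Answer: 1521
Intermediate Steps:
Function('Q')(R) = Mul(Add(2, R), Add(6, R))
Function('a')(V) = Add(-12, Mul(-8, V), Mul(3, Pow(V, 2))) (Function('a')(V) = Add(Mul(Add(V, V), Add(V, V)), Mul(-1, Add(12, Pow(V, 2), Mul(8, V)))) = Add(Mul(Mul(2, V), Mul(2, V)), Add(-12, Mul(-1, Pow(V, 2)), Mul(-8, V))) = Add(Mul(4, Pow(V, 2)), Add(-12, Mul(-1, Pow(V, 2)), Mul(-8, V))) = Add(-12, Mul(-8, V), Mul(3, Pow(V, 2))))
Pow(Function('a')(Function('J')(Add(Add(6, 3), 4))), 2) = Pow(Add(-12, Mul(-8, -3), Mul(3, Pow(-3, 2))), 2) = Pow(Add(-12, 24, Mul(3, 9)), 2) = Pow(Add(-12, 24, 27), 2) = Pow(39, 2) = 1521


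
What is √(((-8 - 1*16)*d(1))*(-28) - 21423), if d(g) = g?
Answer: I*√20751 ≈ 144.05*I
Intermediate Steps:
√(((-8 - 1*16)*d(1))*(-28) - 21423) = √(((-8 - 1*16)*1)*(-28) - 21423) = √(((-8 - 16)*1)*(-28) - 21423) = √(-24*1*(-28) - 21423) = √(-24*(-28) - 21423) = √(672 - 21423) = √(-20751) = I*√20751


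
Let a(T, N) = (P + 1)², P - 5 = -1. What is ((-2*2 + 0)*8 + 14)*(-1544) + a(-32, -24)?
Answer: 27817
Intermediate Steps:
P = 4 (P = 5 - 1 = 4)
a(T, N) = 25 (a(T, N) = (4 + 1)² = 5² = 25)
((-2*2 + 0)*8 + 14)*(-1544) + a(-32, -24) = ((-2*2 + 0)*8 + 14)*(-1544) + 25 = ((-4 + 0)*8 + 14)*(-1544) + 25 = (-4*8 + 14)*(-1544) + 25 = (-32 + 14)*(-1544) + 25 = -18*(-1544) + 25 = 27792 + 25 = 27817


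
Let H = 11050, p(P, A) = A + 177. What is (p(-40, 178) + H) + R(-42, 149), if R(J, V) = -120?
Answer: 11285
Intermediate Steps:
p(P, A) = 177 + A
(p(-40, 178) + H) + R(-42, 149) = ((177 + 178) + 11050) - 120 = (355 + 11050) - 120 = 11405 - 120 = 11285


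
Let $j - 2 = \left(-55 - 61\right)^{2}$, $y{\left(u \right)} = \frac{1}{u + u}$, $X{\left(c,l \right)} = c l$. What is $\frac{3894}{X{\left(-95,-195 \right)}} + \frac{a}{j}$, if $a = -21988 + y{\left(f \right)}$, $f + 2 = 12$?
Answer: $- \frac{473228429}{332412600} \approx -1.4236$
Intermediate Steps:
$f = 10$ ($f = -2 + 12 = 10$)
$y{\left(u \right)} = \frac{1}{2 u}$
$j = 13458$ ($j = 2 + \left(-55 - 61\right)^{2} = 2 + \left(-116\right)^{2} = 2 + 13456 = 13458$)
$a = - \frac{439759}{20}$ ($a = -21988 + \frac{1}{2 \cdot 10} = -21988 + \frac{1}{2} \cdot \frac{1}{10} = -21988 + \frac{1}{20} = - \frac{439759}{20} \approx -21988.0$)
$\frac{3894}{X{\left(-95,-195 \right)}} + \frac{a}{j} = \frac{3894}{\left(-95\right) \left(-195\right)} - \frac{439759}{20 \cdot 13458} = \frac{3894}{18525} - \frac{439759}{269160} = 3894 \cdot \frac{1}{18525} - \frac{439759}{269160} = \frac{1298}{6175} - \frac{439759}{269160} = - \frac{473228429}{332412600}$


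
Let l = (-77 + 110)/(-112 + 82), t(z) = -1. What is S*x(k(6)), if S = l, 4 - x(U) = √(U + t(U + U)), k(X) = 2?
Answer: -33/10 ≈ -3.3000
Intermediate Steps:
x(U) = 4 - √(-1 + U) (x(U) = 4 - √(U - 1) = 4 - √(-1 + U))
l = -11/10 (l = 33/(-30) = 33*(-1/30) = -11/10 ≈ -1.1000)
S = -11/10 ≈ -1.1000
S*x(k(6)) = -11*(4 - √(-1 + 2))/10 = -11*(4 - √1)/10 = -11*(4 - 1*1)/10 = -11*(4 - 1)/10 = -11/10*3 = -33/10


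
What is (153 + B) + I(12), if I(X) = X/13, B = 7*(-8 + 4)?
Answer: 1637/13 ≈ 125.92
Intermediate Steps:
B = -28 (B = 7*(-4) = -28)
I(X) = X/13 (I(X) = X*(1/13) = X/13)
(153 + B) + I(12) = (153 - 28) + (1/13)*12 = 125 + 12/13 = 1637/13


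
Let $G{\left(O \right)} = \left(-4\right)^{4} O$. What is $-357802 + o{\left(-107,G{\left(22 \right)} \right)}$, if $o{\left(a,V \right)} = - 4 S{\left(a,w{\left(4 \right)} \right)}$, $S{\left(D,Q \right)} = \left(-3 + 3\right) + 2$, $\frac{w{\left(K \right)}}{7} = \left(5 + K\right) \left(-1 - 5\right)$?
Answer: $-357810$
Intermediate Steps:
$G{\left(O \right)} = 256 O$
$w{\left(K \right)} = -210 - 42 K$ ($w{\left(K \right)} = 7 \left(5 + K\right) \left(-1 - 5\right) = 7 \left(5 + K\right) \left(-6\right) = 7 \left(-30 - 6 K\right) = -210 - 42 K$)
$S{\left(D,Q \right)} = 2$ ($S{\left(D,Q \right)} = 0 + 2 = 2$)
$o{\left(a,V \right)} = -8$ ($o{\left(a,V \right)} = \left(-4\right) 2 = -8$)
$-357802 + o{\left(-107,G{\left(22 \right)} \right)} = -357802 - 8 = -357810$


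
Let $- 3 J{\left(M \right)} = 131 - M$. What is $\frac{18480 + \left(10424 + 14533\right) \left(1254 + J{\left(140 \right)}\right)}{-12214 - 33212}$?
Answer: $- \frac{10463143}{15142} \approx -691.0$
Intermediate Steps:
$J{\left(M \right)} = - \frac{131}{3} + \frac{M}{3}$ ($J{\left(M \right)} = - \frac{131 - M}{3} = - \frac{131}{3} + \frac{M}{3}$)
$\frac{18480 + \left(10424 + 14533\right) \left(1254 + J{\left(140 \right)}\right)}{-12214 - 33212} = \frac{18480 + \left(10424 + 14533\right) \left(1254 + \left(- \frac{131}{3} + \frac{1}{3} \cdot 140\right)\right)}{-12214 - 33212} = \frac{18480 + 24957 \left(1254 + \left(- \frac{131}{3} + \frac{140}{3}\right)\right)}{-45426} = \left(18480 + 24957 \left(1254 + 3\right)\right) \left(- \frac{1}{45426}\right) = \left(18480 + 24957 \cdot 1257\right) \left(- \frac{1}{45426}\right) = \left(18480 + 31370949\right) \left(- \frac{1}{45426}\right) = 31389429 \left(- \frac{1}{45426}\right) = - \frac{10463143}{15142}$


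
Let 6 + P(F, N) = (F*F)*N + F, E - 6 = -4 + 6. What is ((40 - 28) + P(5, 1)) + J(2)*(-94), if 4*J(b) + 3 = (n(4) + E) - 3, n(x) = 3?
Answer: -163/2 ≈ -81.500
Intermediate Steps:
E = 8 (E = 6 + (-4 + 6) = 6 + 2 = 8)
P(F, N) = -6 + F + N*F**2 (P(F, N) = -6 + ((F*F)*N + F) = -6 + (F**2*N + F) = -6 + (N*F**2 + F) = -6 + (F + N*F**2) = -6 + F + N*F**2)
J(b) = 5/4 (J(b) = -3/4 + ((3 + 8) - 3)/4 = -3/4 + (11 - 3)/4 = -3/4 + (1/4)*8 = -3/4 + 2 = 5/4)
((40 - 28) + P(5, 1)) + J(2)*(-94) = ((40 - 28) + (-6 + 5 + 1*5**2)) + (5/4)*(-94) = (12 + (-6 + 5 + 1*25)) - 235/2 = (12 + (-6 + 5 + 25)) - 235/2 = (12 + 24) - 235/2 = 36 - 235/2 = -163/2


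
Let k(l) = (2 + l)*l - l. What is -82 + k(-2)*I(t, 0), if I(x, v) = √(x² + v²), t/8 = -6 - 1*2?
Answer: 46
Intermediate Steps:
t = -64 (t = 8*(-6 - 1*2) = 8*(-6 - 2) = 8*(-8) = -64)
k(l) = -l + l*(2 + l) (k(l) = l*(2 + l) - l = -l + l*(2 + l))
I(x, v) = √(v² + x²)
-82 + k(-2)*I(t, 0) = -82 + (-2*(1 - 2))*√(0² + (-64)²) = -82 + (-2*(-1))*√(0 + 4096) = -82 + 2*√4096 = -82 + 2*64 = -82 + 128 = 46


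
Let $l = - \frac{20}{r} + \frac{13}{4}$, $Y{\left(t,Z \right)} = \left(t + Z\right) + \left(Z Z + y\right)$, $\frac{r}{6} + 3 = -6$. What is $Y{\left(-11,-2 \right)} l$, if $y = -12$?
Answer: $- \frac{2737}{36} \approx -76.028$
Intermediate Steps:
$r = -54$ ($r = -18 + 6 \left(-6\right) = -18 - 36 = -54$)
$Y{\left(t,Z \right)} = -12 + Z + t + Z^{2}$ ($Y{\left(t,Z \right)} = \left(t + Z\right) + \left(Z Z - 12\right) = \left(Z + t\right) + \left(Z^{2} - 12\right) = \left(Z + t\right) + \left(-12 + Z^{2}\right) = -12 + Z + t + Z^{2}$)
$l = \frac{391}{108}$ ($l = - \frac{20}{-54} + \frac{13}{4} = \left(-20\right) \left(- \frac{1}{54}\right) + 13 \cdot \frac{1}{4} = \frac{10}{27} + \frac{13}{4} = \frac{391}{108} \approx 3.6204$)
$Y{\left(-11,-2 \right)} l = \left(-12 - 2 - 11 + \left(-2\right)^{2}\right) \frac{391}{108} = \left(-12 - 2 - 11 + 4\right) \frac{391}{108} = \left(-21\right) \frac{391}{108} = - \frac{2737}{36}$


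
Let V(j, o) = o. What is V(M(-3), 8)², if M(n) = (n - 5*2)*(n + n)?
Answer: 64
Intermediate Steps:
M(n) = 2*n*(-10 + n) (M(n) = (n - 10)*(2*n) = (-10 + n)*(2*n) = 2*n*(-10 + n))
V(M(-3), 8)² = 8² = 64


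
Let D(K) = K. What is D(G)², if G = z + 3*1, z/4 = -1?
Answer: 1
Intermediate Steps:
z = -4 (z = 4*(-1) = -4)
G = -1 (G = -4 + 3*1 = -4 + 3 = -1)
D(G)² = (-1)² = 1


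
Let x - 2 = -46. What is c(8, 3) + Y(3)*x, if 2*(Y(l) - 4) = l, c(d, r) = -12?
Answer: -254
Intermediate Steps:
x = -44 (x = 2 - 46 = -44)
Y(l) = 4 + l/2
c(8, 3) + Y(3)*x = -12 + (4 + (1/2)*3)*(-44) = -12 + (4 + 3/2)*(-44) = -12 + (11/2)*(-44) = -12 - 242 = -254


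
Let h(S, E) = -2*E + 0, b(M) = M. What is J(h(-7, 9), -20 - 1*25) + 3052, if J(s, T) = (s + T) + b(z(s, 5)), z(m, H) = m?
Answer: 2971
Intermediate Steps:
h(S, E) = -2*E
J(s, T) = T + 2*s (J(s, T) = (s + T) + s = (T + s) + s = T + 2*s)
J(h(-7, 9), -20 - 1*25) + 3052 = ((-20 - 1*25) + 2*(-2*9)) + 3052 = ((-20 - 25) + 2*(-18)) + 3052 = (-45 - 36) + 3052 = -81 + 3052 = 2971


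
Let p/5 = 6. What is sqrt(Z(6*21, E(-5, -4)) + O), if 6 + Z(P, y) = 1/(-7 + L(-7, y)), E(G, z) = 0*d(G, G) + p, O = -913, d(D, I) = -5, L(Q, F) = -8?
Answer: I*sqrt(206790)/15 ≈ 30.316*I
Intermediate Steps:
p = 30 (p = 5*6 = 30)
E(G, z) = 30 (E(G, z) = 0*(-5) + 30 = 0 + 30 = 30)
Z(P, y) = -91/15 (Z(P, y) = -6 + 1/(-7 - 8) = -6 + 1/(-15) = -6 - 1/15 = -91/15)
sqrt(Z(6*21, E(-5, -4)) + O) = sqrt(-91/15 - 913) = sqrt(-13786/15) = I*sqrt(206790)/15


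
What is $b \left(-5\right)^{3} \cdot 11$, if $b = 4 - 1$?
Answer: $-4125$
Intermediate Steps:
$b = 3$
$b \left(-5\right)^{3} \cdot 11 = 3 \left(-5\right)^{3} \cdot 11 = 3 \left(-125\right) 11 = \left(-375\right) 11 = -4125$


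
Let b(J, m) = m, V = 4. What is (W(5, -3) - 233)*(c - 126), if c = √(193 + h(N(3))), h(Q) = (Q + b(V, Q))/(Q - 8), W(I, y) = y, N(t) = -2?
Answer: 29736 - 236*√4835/5 ≈ 26454.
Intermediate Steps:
h(Q) = 2*Q/(-8 + Q) (h(Q) = (Q + Q)/(Q - 8) = (2*Q)/(-8 + Q) = 2*Q/(-8 + Q))
c = √4835/5 (c = √(193 + 2*(-2)/(-8 - 2)) = √(193 + 2*(-2)/(-10)) = √(193 + 2*(-2)*(-⅒)) = √(193 + ⅖) = √(967/5) = √4835/5 ≈ 13.907)
(W(5, -3) - 233)*(c - 126) = (-3 - 233)*(√4835/5 - 126) = -236*(-126 + √4835/5) = 29736 - 236*√4835/5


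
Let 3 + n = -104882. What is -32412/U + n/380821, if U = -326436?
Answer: -1824589134/10359473663 ≈ -0.17613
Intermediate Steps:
n = -104885 (n = -3 - 104882 = -104885)
-32412/U + n/380821 = -32412/(-326436) - 104885/380821 = -32412*(-1/326436) - 104885*1/380821 = 2701/27203 - 104885/380821 = -1824589134/10359473663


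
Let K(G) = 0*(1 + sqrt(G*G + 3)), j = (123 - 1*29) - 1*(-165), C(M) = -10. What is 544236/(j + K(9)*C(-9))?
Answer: 77748/37 ≈ 2101.3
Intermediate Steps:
j = 259 (j = (123 - 29) + 165 = 94 + 165 = 259)
K(G) = 0 (K(G) = 0*(1 + sqrt(G**2 + 3)) = 0*(1 + sqrt(3 + G**2)) = 0)
544236/(j + K(9)*C(-9)) = 544236/(259 + 0*(-10)) = 544236/(259 + 0) = 544236/259 = 544236*(1/259) = 77748/37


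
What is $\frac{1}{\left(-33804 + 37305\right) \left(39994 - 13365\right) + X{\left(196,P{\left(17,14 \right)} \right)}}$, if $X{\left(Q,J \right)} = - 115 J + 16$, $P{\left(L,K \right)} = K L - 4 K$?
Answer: $\frac{1}{93207215} \approx 1.0729 \cdot 10^{-8}$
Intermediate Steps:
$P{\left(L,K \right)} = - 4 K + K L$
$X{\left(Q,J \right)} = 16 - 115 J$
$\frac{1}{\left(-33804 + 37305\right) \left(39994 - 13365\right) + X{\left(196,P{\left(17,14 \right)} \right)}} = \frac{1}{\left(-33804 + 37305\right) \left(39994 - 13365\right) + \left(16 - 115 \cdot 14 \left(-4 + 17\right)\right)} = \frac{1}{3501 \cdot 26629 + \left(16 - 115 \cdot 14 \cdot 13\right)} = \frac{1}{93228129 + \left(16 - 20930\right)} = \frac{1}{93228129 - 20914} = \frac{1}{93207215}$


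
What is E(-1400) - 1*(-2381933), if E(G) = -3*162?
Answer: 2381447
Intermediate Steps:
E(G) = -486
E(-1400) - 1*(-2381933) = -486 - 1*(-2381933) = -486 + 2381933 = 2381447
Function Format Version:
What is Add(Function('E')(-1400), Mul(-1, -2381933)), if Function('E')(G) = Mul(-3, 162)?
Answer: 2381447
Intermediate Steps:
Function('E')(G) = -486
Add(Function('E')(-1400), Mul(-1, -2381933)) = Add(-486, Mul(-1, -2381933)) = Add(-486, 2381933) = 2381447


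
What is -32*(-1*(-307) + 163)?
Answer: -15040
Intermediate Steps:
-32*(-1*(-307) + 163) = -32*(307 + 163) = -32*470 = -15040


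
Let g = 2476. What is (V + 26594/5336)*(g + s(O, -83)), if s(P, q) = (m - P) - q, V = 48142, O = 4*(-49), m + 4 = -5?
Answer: 176370298069/1334 ≈ 1.3221e+8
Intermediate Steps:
m = -9 (m = -4 - 5 = -9)
O = -196
s(P, q) = -9 - P - q (s(P, q) = (-9 - P) - q = -9 - P - q)
(V + 26594/5336)*(g + s(O, -83)) = (48142 + 26594/5336)*(2476 + (-9 - 1*(-196) - 1*(-83))) = (48142 + 26594*(1/5336))*(2476 + (-9 + 196 + 83)) = (48142 + 13297/2668)*(2476 + 270) = (128456153/2668)*2746 = 176370298069/1334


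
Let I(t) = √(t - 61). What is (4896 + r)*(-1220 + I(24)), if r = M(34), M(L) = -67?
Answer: -5891380 + 4829*I*√37 ≈ -5.8914e+6 + 29374.0*I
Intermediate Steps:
r = -67
I(t) = √(-61 + t)
(4896 + r)*(-1220 + I(24)) = (4896 - 67)*(-1220 + √(-61 + 24)) = 4829*(-1220 + √(-37)) = 4829*(-1220 + I*√37) = -5891380 + 4829*I*√37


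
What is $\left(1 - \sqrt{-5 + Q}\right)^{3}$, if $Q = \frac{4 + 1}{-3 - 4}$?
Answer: $- \frac{113}{7} + \frac{38 i \sqrt{70}}{49} \approx -16.143 + 6.4884 i$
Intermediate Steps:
$Q = - \frac{5}{7}$ ($Q = \frac{5}{-3 - 4} = \frac{5}{-7} = 5 \left(- \frac{1}{7}\right) = - \frac{5}{7} \approx -0.71429$)
$\left(1 - \sqrt{-5 + Q}\right)^{3} = \left(1 - \sqrt{-5 - \frac{5}{7}}\right)^{3} = \left(1 - \sqrt{- \frac{40}{7}}\right)^{3} = \left(1 - \frac{2 i \sqrt{70}}{7}\right)^{3}$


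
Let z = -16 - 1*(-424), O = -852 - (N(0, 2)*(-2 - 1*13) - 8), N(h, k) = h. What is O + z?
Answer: -436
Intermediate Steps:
O = -844 (O = -852 - (0*(-2 - 1*13) - 8) = -852 - (0*(-2 - 13) - 8) = -852 - (0*(-15) - 8) = -852 - (0 - 8) = -852 - 1*(-8) = -852 + 8 = -844)
z = 408 (z = -16 + 424 = 408)
O + z = -844 + 408 = -436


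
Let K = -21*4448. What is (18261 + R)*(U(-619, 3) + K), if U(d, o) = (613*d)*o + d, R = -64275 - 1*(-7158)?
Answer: 47884891008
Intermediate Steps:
K = -93408
R = -57117 (R = -64275 + 7158 = -57117)
U(d, o) = d + 613*d*o (U(d, o) = 613*d*o + d = d + 613*d*o)
(18261 + R)*(U(-619, 3) + K) = (18261 - 57117)*(-619*(1 + 613*3) - 93408) = -38856*(-619*(1 + 1839) - 93408) = -38856*(-619*1840 - 93408) = -38856*(-1138960 - 93408) = -38856*(-1232368) = 47884891008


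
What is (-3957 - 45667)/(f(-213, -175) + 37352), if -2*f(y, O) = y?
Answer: -99248/74917 ≈ -1.3248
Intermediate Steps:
f(y, O) = -y/2
(-3957 - 45667)/(f(-213, -175) + 37352) = (-3957 - 45667)/(-1/2*(-213) + 37352) = -49624/(213/2 + 37352) = -49624/74917/2 = -49624*2/74917 = -99248/74917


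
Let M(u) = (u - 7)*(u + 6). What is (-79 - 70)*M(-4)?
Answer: 3278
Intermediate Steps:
M(u) = (-7 + u)*(6 + u)
(-79 - 70)*M(-4) = (-79 - 70)*(-42 + (-4)² - 1*(-4)) = -149*(-42 + 16 + 4) = -149*(-22) = 3278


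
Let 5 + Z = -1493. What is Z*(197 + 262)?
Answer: -687582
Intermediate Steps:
Z = -1498 (Z = -5 - 1493 = -1498)
Z*(197 + 262) = -1498*(197 + 262) = -1498*459 = -687582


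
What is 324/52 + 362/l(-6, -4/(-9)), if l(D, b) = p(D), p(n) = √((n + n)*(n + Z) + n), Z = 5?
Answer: 81/13 + 181*√6/3 ≈ 154.02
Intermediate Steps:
p(n) = √(n + 2*n*(5 + n)) (p(n) = √((n + n)*(n + 5) + n) = √((2*n)*(5 + n) + n) = √(2*n*(5 + n) + n) = √(n + 2*n*(5 + n)))
l(D, b) = √(D*(11 + 2*D))
324/52 + 362/l(-6, -4/(-9)) = 324/52 + 362/(√(-6*(11 + 2*(-6)))) = 324*(1/52) + 362/(√(-6*(11 - 12))) = 81/13 + 362/(√(-6*(-1))) = 81/13 + 362/(√6) = 81/13 + 362*(√6/6) = 81/13 + 181*√6/3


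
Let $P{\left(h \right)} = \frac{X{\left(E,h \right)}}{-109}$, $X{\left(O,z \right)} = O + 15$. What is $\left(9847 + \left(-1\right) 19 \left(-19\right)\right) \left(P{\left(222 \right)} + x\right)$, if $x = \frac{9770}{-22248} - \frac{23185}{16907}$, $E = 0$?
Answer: $- \frac{319485369880}{16065837} \approx -19886.0$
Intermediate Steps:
$X{\left(O,z \right)} = 15 + O$
$x = - \frac{340500635}{188073468}$ ($x = 9770 \left(- \frac{1}{22248}\right) - \frac{23185}{16907} = - \frac{4885}{11124} - \frac{23185}{16907} = - \frac{340500635}{188073468} \approx -1.8105$)
$P{\left(h \right)} = - \frac{15}{109}$ ($P{\left(h \right)} = \frac{15 + 0}{-109} = 15 \left(- \frac{1}{109}\right) = - \frac{15}{109}$)
$\left(9847 + \left(-1\right) 19 \left(-19\right)\right) \left(P{\left(222 \right)} + x\right) = \left(9847 + \left(-1\right) 19 \left(-19\right)\right) \left(- \frac{15}{109} - \frac{340500635}{188073468}\right) = \left(9847 - -361\right) \left(- \frac{39935671235}{20500008012}\right) = \left(9847 + 361\right) \left(- \frac{39935671235}{20500008012}\right) = 10208 \left(- \frac{39935671235}{20500008012}\right) = - \frac{319485369880}{16065837}$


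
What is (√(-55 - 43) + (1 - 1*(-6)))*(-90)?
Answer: -630 - 630*I*√2 ≈ -630.0 - 890.95*I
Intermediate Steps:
(√(-55 - 43) + (1 - 1*(-6)))*(-90) = (√(-98) + (1 + 6))*(-90) = (7*I*√2 + 7)*(-90) = (7 + 7*I*√2)*(-90) = -630 - 630*I*√2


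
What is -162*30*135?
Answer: -656100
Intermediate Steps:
-162*30*135 = -4860*135 = -656100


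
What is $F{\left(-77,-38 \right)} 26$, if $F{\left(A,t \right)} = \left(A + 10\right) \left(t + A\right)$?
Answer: $200330$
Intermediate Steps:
$F{\left(A,t \right)} = \left(10 + A\right) \left(A + t\right)$
$F{\left(-77,-38 \right)} 26 = \left(\left(-77\right)^{2} + 10 \left(-77\right) + 10 \left(-38\right) - -2926\right) 26 = \left(5929 - 770 - 380 + 2926\right) 26 = 7705 \cdot 26 = 200330$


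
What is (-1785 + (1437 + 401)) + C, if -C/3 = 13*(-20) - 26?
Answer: 911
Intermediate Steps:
C = 858 (C = -3*(13*(-20) - 26) = -3*(-260 - 26) = -3*(-286) = 858)
(-1785 + (1437 + 401)) + C = (-1785 + (1437 + 401)) + 858 = (-1785 + 1838) + 858 = 53 + 858 = 911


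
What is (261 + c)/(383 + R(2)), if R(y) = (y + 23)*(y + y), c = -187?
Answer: 74/483 ≈ 0.15321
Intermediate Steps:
R(y) = 2*y*(23 + y) (R(y) = (23 + y)*(2*y) = 2*y*(23 + y))
(261 + c)/(383 + R(2)) = (261 - 187)/(383 + 2*2*(23 + 2)) = 74/(383 + 2*2*25) = 74/(383 + 100) = 74/483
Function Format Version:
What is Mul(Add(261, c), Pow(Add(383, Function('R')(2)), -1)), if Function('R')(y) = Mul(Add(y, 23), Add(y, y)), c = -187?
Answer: Rational(74, 483) ≈ 0.15321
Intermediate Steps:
Function('R')(y) = Mul(2, y, Add(23, y)) (Function('R')(y) = Mul(Add(23, y), Mul(2, y)) = Mul(2, y, Add(23, y)))
Mul(Add(261, c), Pow(Add(383, Function('R')(2)), -1)) = Mul(Add(261, -187), Pow(Add(383, Mul(2, 2, Add(23, 2))), -1)) = Mul(74, Pow(Add(383, Mul(2, 2, 25)), -1)) = Mul(74, Pow(Add(383, 100), -1)) = Mul(74, Pow(483, -1)) = Mul(74, Rational(1, 483)) = Rational(74, 483)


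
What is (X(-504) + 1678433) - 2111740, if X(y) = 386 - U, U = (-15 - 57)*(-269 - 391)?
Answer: -480441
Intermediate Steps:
U = 47520 (U = -72*(-660) = 47520)
X(y) = -47134 (X(y) = 386 - 1*47520 = 386 - 47520 = -47134)
(X(-504) + 1678433) - 2111740 = (-47134 + 1678433) - 2111740 = 1631299 - 2111740 = -480441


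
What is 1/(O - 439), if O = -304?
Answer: -1/743 ≈ -0.0013459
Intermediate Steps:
1/(O - 439) = 1/(-304 - 439) = 1/(-743) = -1/743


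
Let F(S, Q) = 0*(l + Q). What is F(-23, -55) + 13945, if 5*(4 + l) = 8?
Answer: 13945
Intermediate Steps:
l = -12/5 (l = -4 + (⅕)*8 = -4 + 8/5 = -12/5 ≈ -2.4000)
F(S, Q) = 0 (F(S, Q) = 0*(-12/5 + Q) = 0)
F(-23, -55) + 13945 = 0 + 13945 = 13945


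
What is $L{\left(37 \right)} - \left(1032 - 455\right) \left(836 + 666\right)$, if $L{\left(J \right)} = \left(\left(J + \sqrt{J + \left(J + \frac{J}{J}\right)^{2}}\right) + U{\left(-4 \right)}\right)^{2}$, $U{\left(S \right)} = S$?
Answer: $-864084 + 66 \sqrt{1481} \approx -8.6154 \cdot 10^{5}$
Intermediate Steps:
$L{\left(J \right)} = \left(-4 + J + \sqrt{J + \left(1 + J\right)^{2}}\right)^{2}$ ($L{\left(J \right)} = \left(\left(J + \sqrt{J + \left(J + \frac{J}{J}\right)^{2}}\right) - 4\right)^{2} = \left(\left(J + \sqrt{J + \left(J + 1\right)^{2}}\right) - 4\right)^{2} = \left(\left(J + \sqrt{J + \left(1 + J\right)^{2}}\right) - 4\right)^{2} = \left(-4 + J + \sqrt{J + \left(1 + J\right)^{2}}\right)^{2}$)
$L{\left(37 \right)} - \left(1032 - 455\right) \left(836 + 666\right) = \left(-4 + 37 + \sqrt{37 + \left(1 + 37\right)^{2}}\right)^{2} - \left(1032 - 455\right) \left(836 + 666\right) = \left(-4 + 37 + \sqrt{37 + 38^{2}}\right)^{2} - 577 \cdot 1502 = \left(-4 + 37 + \sqrt{37 + 1444}\right)^{2} - 866654 = \left(-4 + 37 + \sqrt{1481}\right)^{2} - 866654 = \left(33 + \sqrt{1481}\right)^{2} - 866654 = -866654 + \left(33 + \sqrt{1481}\right)^{2}$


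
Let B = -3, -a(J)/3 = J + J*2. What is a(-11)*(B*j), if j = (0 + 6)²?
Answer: -10692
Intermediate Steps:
a(J) = -9*J (a(J) = -3*(J + J*2) = -3*(J + 2*J) = -9*J)
j = 36 (j = 6² = 36)
a(-11)*(B*j) = (-9*(-11))*(-3*36) = 99*(-108) = -10692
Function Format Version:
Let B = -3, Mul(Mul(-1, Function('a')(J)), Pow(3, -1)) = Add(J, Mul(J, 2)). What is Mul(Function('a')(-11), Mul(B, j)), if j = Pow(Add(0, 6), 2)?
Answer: -10692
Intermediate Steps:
Function('a')(J) = Mul(-9, J) (Function('a')(J) = Mul(-3, Add(J, Mul(J, 2))) = Mul(-3, Add(J, Mul(2, J))) = Mul(-3, Mul(3, J)) = Mul(-9, J))
j = 36 (j = Pow(6, 2) = 36)
Mul(Function('a')(-11), Mul(B, j)) = Mul(Mul(-9, -11), Mul(-3, 36)) = Mul(99, -108) = -10692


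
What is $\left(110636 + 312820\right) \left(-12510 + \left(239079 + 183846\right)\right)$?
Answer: $173792694240$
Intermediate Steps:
$\left(110636 + 312820\right) \left(-12510 + \left(239079 + 183846\right)\right) = 423456 \left(-12510 + 422925\right) = 423456 \cdot 410415 = 173792694240$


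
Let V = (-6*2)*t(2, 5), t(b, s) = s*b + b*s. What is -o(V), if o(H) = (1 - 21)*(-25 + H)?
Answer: -5300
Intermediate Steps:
t(b, s) = 2*b*s (t(b, s) = b*s + b*s = 2*b*s)
V = -240 (V = (-6*2)*(2*2*5) = -12*20 = -240)
o(H) = 500 - 20*H (o(H) = -20*(-25 + H) = 500 - 20*H)
-o(V) = -(500 - 20*(-240)) = -(500 + 4800) = -1*5300 = -5300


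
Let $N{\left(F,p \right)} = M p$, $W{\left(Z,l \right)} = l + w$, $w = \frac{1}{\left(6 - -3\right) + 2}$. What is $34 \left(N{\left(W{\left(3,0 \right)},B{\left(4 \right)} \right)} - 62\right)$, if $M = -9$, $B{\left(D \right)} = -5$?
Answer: $-578$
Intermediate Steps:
$w = \frac{1}{11}$ ($w = \frac{1}{\left(6 + 3\right) + 2} = \frac{1}{9 + 2} = \frac{1}{11} \approx 0.090909$)
$W{\left(Z,l \right)} = \frac{1}{11} + l$ ($W{\left(Z,l \right)} = l + \frac{1}{11} = \frac{1}{11} + l$)
$N{\left(F,p \right)} = - 9 p$
$34 \left(N{\left(W{\left(3,0 \right)},B{\left(4 \right)} \right)} - 62\right) = 34 \left(\left(-9\right) \left(-5\right) - 62\right) = 34 \left(45 - 62\right) = 34 \left(-17\right) = -578$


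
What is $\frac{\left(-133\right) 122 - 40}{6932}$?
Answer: $- \frac{8133}{3466} \approx -2.3465$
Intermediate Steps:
$\frac{\left(-133\right) 122 - 40}{6932} = \left(-16226 - 40\right) \frac{1}{6932} = \left(-16266\right) \frac{1}{6932} = - \frac{8133}{3466}$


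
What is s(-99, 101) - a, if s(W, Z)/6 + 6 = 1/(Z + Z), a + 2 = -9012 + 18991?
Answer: -1011310/101 ≈ -10013.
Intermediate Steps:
a = 9977 (a = -2 + (-9012 + 18991) = -2 + 9979 = 9977)
s(W, Z) = -36 + 3/Z (s(W, Z) = -36 + 6/(Z + Z) = -36 + 6/((2*Z)) = -36 + 6*(1/(2*Z)) = -36 + 3/Z)
s(-99, 101) - a = (-36 + 3/101) - 1*9977 = (-36 + 3*(1/101)) - 9977 = (-36 + 3/101) - 9977 = -3633/101 - 9977 = -1011310/101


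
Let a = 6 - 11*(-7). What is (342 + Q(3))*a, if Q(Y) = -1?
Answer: 28303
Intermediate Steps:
a = 83 (a = 6 + 77 = 83)
(342 + Q(3))*a = (342 - 1)*83 = 341*83 = 28303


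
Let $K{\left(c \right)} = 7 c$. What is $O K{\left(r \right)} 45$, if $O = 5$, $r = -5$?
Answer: $-7875$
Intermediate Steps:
$O K{\left(r \right)} 45 = 5 \cdot 7 \left(-5\right) 45 = 5 \left(-35\right) 45 = \left(-175\right) 45 = -7875$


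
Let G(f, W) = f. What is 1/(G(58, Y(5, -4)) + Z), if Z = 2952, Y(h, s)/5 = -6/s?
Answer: 1/3010 ≈ 0.00033223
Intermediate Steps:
Y(h, s) = -30/s (Y(h, s) = 5*(-6/s) = -30/s)
1/(G(58, Y(5, -4)) + Z) = 1/(58 + 2952) = 1/3010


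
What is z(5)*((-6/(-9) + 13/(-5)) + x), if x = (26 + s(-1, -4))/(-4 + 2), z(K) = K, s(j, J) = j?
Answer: -433/6 ≈ -72.167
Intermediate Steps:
x = -25/2 (x = (26 - 1)/(-4 + 2) = 25/(-2) = 25*(-½) = -25/2 ≈ -12.500)
z(5)*((-6/(-9) + 13/(-5)) + x) = 5*((-6/(-9) + 13/(-5)) - 25/2) = 5*((-6*(-⅑) + 13*(-⅕)) - 25/2) = 5*((⅔ - 13/5) - 25/2) = 5*(-29/15 - 25/2) = 5*(-433/30) = -433/6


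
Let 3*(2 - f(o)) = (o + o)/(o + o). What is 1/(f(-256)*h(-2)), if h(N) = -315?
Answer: -1/525 ≈ -0.0019048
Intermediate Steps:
f(o) = 5/3 (f(o) = 2 - (o + o)/(3*(o + o)) = 2 - 2*o/(3*(2*o)) = 2 - 2*o*1/(2*o)/3 = 2 - ⅓*1 = 2 - ⅓ = 5/3)
1/(f(-256)*h(-2)) = 1/((5/3)*(-315)) = (⅗)*(-1/315) = -1/525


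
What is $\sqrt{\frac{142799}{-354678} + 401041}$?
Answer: $\frac{\sqrt{50449496965451322}}{354678} \approx 633.28$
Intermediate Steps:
$\sqrt{\frac{142799}{-354678} + 401041} = \sqrt{142799 \left(- \frac{1}{354678}\right) + 401041} = \sqrt{- \frac{142799}{354678} + 401041} = \sqrt{\frac{142240276999}{354678}} = \frac{\sqrt{50449496965451322}}{354678}$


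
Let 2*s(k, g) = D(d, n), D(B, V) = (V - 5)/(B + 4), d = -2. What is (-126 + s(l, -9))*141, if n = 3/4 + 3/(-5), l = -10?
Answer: -1434957/80 ≈ -17937.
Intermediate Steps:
n = 3/20 (n = 3*(¼) + 3*(-⅕) = ¾ - ⅗ = 3/20 ≈ 0.15000)
D(B, V) = (-5 + V)/(4 + B)
s(k, g) = -97/80 (s(k, g) = ((-5 + 3/20)/(4 - 2))/2 = (-97/20/2)/2 = ((½)*(-97/20))/2 = (½)*(-97/40) = -97/80)
(-126 + s(l, -9))*141 = (-126 - 97/80)*141 = -10177/80*141 = -1434957/80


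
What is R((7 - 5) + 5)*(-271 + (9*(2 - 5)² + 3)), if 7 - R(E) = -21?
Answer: -5236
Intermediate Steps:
R(E) = 28 (R(E) = 7 - 1*(-21) = 7 + 21 = 28)
R((7 - 5) + 5)*(-271 + (9*(2 - 5)² + 3)) = 28*(-271 + (9*(2 - 5)² + 3)) = 28*(-271 + (9*(-3)² + 3)) = 28*(-271 + (9*9 + 3)) = 28*(-271 + (81 + 3)) = 28*(-271 + 84) = 28*(-187) = -5236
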